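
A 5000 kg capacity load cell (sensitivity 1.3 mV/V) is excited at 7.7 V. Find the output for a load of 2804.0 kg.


Vout = rated_output * Vex * (load / capacity).
Vout = 1.3 * 7.7 * (2804.0 / 5000)
Vout = 1.3 * 7.7 * 0.5608
Vout = 5.614 mV

5.614 mV


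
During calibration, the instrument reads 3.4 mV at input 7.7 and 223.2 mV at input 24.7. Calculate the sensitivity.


Sensitivity = (y2 - y1) / (x2 - x1).
S = (223.2 - 3.4) / (24.7 - 7.7)
S = 219.8 / 17.0
S = 12.9294 mV/unit

12.9294 mV/unit


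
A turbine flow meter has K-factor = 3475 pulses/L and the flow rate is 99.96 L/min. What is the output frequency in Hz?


Frequency = K * Q / 60 (converting L/min to L/s).
f = 3475 * 99.96 / 60
f = 347361.0 / 60
f = 5789.35 Hz

5789.35 Hz


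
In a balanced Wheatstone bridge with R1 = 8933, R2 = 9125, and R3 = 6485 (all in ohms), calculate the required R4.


At balance: R1*R4 = R2*R3, so R4 = R2*R3/R1.
R4 = 9125 * 6485 / 8933
R4 = 59175625 / 8933
R4 = 6624.38 ohm

6624.38 ohm


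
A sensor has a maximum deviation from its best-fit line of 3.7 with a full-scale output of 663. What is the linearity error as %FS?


Linearity error = (max deviation / full scale) * 100%.
Linearity = (3.7 / 663) * 100
Linearity = 0.558 %FS

0.558 %FS


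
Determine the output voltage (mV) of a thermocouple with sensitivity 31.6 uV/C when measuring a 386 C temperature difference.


The thermocouple output V = sensitivity * dT.
V = 31.6 uV/C * 386 C
V = 12197.6 uV
V = 12.198 mV

12.198 mV


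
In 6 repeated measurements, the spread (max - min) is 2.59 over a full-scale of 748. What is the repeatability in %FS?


Repeatability = (spread / full scale) * 100%.
R = (2.59 / 748) * 100
R = 0.346 %FS

0.346 %FS


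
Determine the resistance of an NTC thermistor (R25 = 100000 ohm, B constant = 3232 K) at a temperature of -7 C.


NTC thermistor equation: Rt = R25 * exp(B * (1/T - 1/T25)).
T in Kelvin: 266.15 K, T25 = 298.15 K
1/T - 1/T25 = 1/266.15 - 1/298.15 = 0.00040326
B * (1/T - 1/T25) = 3232 * 0.00040326 = 1.3033
Rt = 100000 * exp(1.3033) = 368159.8 ohm

368159.8 ohm


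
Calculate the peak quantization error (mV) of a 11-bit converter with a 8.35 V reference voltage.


The maximum quantization error is +/- LSB/2.
LSB = Vref / 2^n = 8.35 / 2048 = 0.00407715 V
Max error = LSB / 2 = 0.00407715 / 2 = 0.00203857 V
Max error = 2.0386 mV

2.0386 mV


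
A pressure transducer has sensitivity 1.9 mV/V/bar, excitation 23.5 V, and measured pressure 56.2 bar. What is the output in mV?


Output = sensitivity * Vex * P.
Vout = 1.9 * 23.5 * 56.2
Vout = 44.65 * 56.2
Vout = 2509.33 mV

2509.33 mV


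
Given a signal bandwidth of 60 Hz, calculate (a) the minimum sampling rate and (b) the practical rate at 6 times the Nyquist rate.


By Nyquist theorem, fs_min = 2 * fmax.
fs_min = 2 * 60 = 120 Hz
Practical rate = 6 * fs_min = 6 * 120 = 720 Hz

fs_min = 120 Hz, fs_practical = 720 Hz


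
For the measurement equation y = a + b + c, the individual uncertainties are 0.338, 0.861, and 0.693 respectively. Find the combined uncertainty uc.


For a sum of independent quantities, uc = sqrt(u1^2 + u2^2 + u3^2).
uc = sqrt(0.338^2 + 0.861^2 + 0.693^2)
uc = sqrt(0.114244 + 0.741321 + 0.480249)
uc = 1.1558

1.1558


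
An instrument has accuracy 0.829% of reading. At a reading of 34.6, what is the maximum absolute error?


Absolute error = (accuracy% / 100) * reading.
Error = (0.829 / 100) * 34.6
Error = 0.00829 * 34.6
Error = 0.2868

0.2868


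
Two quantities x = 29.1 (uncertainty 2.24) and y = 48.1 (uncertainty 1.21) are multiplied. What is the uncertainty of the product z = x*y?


For a product z = x*y, the relative uncertainty is:
uz/z = sqrt((ux/x)^2 + (uy/y)^2)
Relative uncertainties: ux/x = 2.24/29.1 = 0.076976
uy/y = 1.21/48.1 = 0.025156
z = 29.1 * 48.1 = 1399.7
uz = 1399.7 * sqrt(0.076976^2 + 0.025156^2) = 113.352

113.352


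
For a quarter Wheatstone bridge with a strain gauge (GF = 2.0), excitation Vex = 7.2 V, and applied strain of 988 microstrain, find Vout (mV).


Quarter bridge output: Vout = (GF * epsilon * Vex) / 4.
Vout = (2.0 * 988e-6 * 7.2) / 4
Vout = 0.0142272 / 4 V
Vout = 0.0035568 V = 3.5568 mV

3.5568 mV


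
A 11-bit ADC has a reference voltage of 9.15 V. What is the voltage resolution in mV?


The resolution (LSB) of an ADC is Vref / 2^n.
LSB = 9.15 / 2^11
LSB = 9.15 / 2048
LSB = 0.00446777 V = 4.46777344 mV

4.46777344 mV


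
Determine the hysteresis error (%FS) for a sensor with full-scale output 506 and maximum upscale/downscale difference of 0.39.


Hysteresis = (max difference / full scale) * 100%.
H = (0.39 / 506) * 100
H = 0.077 %FS

0.077 %FS


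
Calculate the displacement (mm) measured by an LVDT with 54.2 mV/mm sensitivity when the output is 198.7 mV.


Displacement = Vout / sensitivity.
d = 198.7 / 54.2
d = 3.666 mm

3.666 mm


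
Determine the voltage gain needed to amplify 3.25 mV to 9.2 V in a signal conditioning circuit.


Gain = Vout / Vin (converting to same units).
G = 9.2 V / 3.25 mV
G = 9200.0 mV / 3.25 mV
G = 2830.77

2830.77


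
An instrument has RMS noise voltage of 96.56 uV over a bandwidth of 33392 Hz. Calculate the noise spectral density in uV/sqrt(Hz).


Noise spectral density = Vrms / sqrt(BW).
NSD = 96.56 / sqrt(33392)
NSD = 96.56 / 182.7348
NSD = 0.5284 uV/sqrt(Hz)

0.5284 uV/sqrt(Hz)


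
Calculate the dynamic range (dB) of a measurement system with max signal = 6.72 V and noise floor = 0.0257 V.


Dynamic range = 20 * log10(Vmax / Vnoise).
DR = 20 * log10(6.72 / 0.0257)
DR = 20 * log10(261.48)
DR = 48.35 dB

48.35 dB


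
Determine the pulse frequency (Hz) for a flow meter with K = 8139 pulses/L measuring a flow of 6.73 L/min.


Frequency = K * Q / 60 (converting L/min to L/s).
f = 8139 * 6.73 / 60
f = 54775.47 / 60
f = 912.92 Hz

912.92 Hz


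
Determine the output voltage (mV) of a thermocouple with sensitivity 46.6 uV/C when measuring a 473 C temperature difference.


The thermocouple output V = sensitivity * dT.
V = 46.6 uV/C * 473 C
V = 22041.8 uV
V = 22.042 mV

22.042 mV


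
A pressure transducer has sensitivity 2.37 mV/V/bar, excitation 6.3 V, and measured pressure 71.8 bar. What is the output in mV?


Output = sensitivity * Vex * P.
Vout = 2.37 * 6.3 * 71.8
Vout = 14.931 * 71.8
Vout = 1072.05 mV

1072.05 mV


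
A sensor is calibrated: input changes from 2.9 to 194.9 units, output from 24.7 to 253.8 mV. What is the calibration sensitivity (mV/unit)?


Sensitivity = (y2 - y1) / (x2 - x1).
S = (253.8 - 24.7) / (194.9 - 2.9)
S = 229.1 / 192.0
S = 1.1932 mV/unit

1.1932 mV/unit


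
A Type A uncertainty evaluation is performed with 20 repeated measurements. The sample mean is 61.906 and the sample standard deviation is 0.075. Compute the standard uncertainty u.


The standard uncertainty for Type A evaluation is u = s / sqrt(n).
u = 0.075 / sqrt(20)
u = 0.075 / 4.4721
u = 0.0168

0.0168


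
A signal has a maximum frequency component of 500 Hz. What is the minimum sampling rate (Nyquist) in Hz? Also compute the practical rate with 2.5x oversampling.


By Nyquist theorem, fs_min = 2 * fmax.
fs_min = 2 * 500 = 1000 Hz
Practical rate = 2.5 * fs_min = 2.5 * 1000 = 2500 Hz

fs_min = 1000 Hz, fs_practical = 2500 Hz


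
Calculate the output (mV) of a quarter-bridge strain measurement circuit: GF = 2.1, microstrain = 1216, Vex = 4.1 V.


Quarter bridge output: Vout = (GF * epsilon * Vex) / 4.
Vout = (2.1 * 1216e-6 * 4.1) / 4
Vout = 0.01046976 / 4 V
Vout = 0.00261744 V = 2.6174 mV

2.6174 mV


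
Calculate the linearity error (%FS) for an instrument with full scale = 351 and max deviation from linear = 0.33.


Linearity error = (max deviation / full scale) * 100%.
Linearity = (0.33 / 351) * 100
Linearity = 0.094 %FS

0.094 %FS


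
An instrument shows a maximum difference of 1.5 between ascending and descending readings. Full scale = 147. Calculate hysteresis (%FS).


Hysteresis = (max difference / full scale) * 100%.
H = (1.5 / 147) * 100
H = 1.02 %FS

1.02 %FS


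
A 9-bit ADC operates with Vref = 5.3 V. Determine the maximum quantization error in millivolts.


The maximum quantization error is +/- LSB/2.
LSB = Vref / 2^n = 5.3 / 512 = 0.01035156 V
Max error = LSB / 2 = 0.01035156 / 2 = 0.00517578 V
Max error = 5.1758 mV

5.1758 mV


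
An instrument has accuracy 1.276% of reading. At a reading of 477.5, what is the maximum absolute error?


Absolute error = (accuracy% / 100) * reading.
Error = (1.276 / 100) * 477.5
Error = 0.01276 * 477.5
Error = 6.0929

6.0929


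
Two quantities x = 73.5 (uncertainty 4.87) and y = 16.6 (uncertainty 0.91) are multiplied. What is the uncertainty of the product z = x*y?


For a product z = x*y, the relative uncertainty is:
uz/z = sqrt((ux/x)^2 + (uy/y)^2)
Relative uncertainties: ux/x = 4.87/73.5 = 0.066259
uy/y = 0.91/16.6 = 0.054819
z = 73.5 * 16.6 = 1220.1
uz = 1220.1 * sqrt(0.066259^2 + 0.054819^2) = 104.924

104.924


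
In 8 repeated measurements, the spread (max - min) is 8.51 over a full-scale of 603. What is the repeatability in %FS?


Repeatability = (spread / full scale) * 100%.
R = (8.51 / 603) * 100
R = 1.411 %FS

1.411 %FS


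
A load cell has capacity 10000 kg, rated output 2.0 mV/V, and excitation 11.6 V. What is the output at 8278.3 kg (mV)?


Vout = rated_output * Vex * (load / capacity).
Vout = 2.0 * 11.6 * (8278.3 / 10000)
Vout = 2.0 * 11.6 * 0.82783
Vout = 19.206 mV

19.206 mV


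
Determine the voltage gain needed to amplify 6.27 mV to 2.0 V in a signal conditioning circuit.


Gain = Vout / Vin (converting to same units).
G = 2.0 V / 6.27 mV
G = 2000.0 mV / 6.27 mV
G = 318.98

318.98


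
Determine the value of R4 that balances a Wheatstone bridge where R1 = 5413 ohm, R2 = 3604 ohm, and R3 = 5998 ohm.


At balance: R1*R4 = R2*R3, so R4 = R2*R3/R1.
R4 = 3604 * 5998 / 5413
R4 = 21616792 / 5413
R4 = 3993.5 ohm

3993.5 ohm


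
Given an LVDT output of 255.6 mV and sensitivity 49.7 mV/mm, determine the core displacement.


Displacement = Vout / sensitivity.
d = 255.6 / 49.7
d = 5.143 mm

5.143 mm


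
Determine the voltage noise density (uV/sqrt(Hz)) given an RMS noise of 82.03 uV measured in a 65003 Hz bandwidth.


Noise spectral density = Vrms / sqrt(BW).
NSD = 82.03 / sqrt(65003)
NSD = 82.03 / 254.9569
NSD = 0.3217 uV/sqrt(Hz)

0.3217 uV/sqrt(Hz)


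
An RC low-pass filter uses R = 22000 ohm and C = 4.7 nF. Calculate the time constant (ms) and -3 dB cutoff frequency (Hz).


Time constant: tau = R * C.
tau = 22000 * 4.70e-09 = 0.0001034 s
tau = 0.1034 ms
Cutoff frequency: fc = 1 / (2*pi*R*C).
fc = 1 / (2*pi*0.0001034) = 1539.22 Hz

tau = 0.1034 ms, fc = 1539.22 Hz


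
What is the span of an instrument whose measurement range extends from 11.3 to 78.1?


Span = upper range - lower range.
Span = 78.1 - (11.3)
Span = 66.8

66.8


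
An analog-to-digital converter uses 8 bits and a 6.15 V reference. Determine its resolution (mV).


The resolution (LSB) of an ADC is Vref / 2^n.
LSB = 6.15 / 2^8
LSB = 6.15 / 256
LSB = 0.02402344 V = 24.0234375 mV

24.0234375 mV


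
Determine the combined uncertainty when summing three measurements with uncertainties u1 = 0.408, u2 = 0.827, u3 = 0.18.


For a sum of independent quantities, uc = sqrt(u1^2 + u2^2 + u3^2).
uc = sqrt(0.408^2 + 0.827^2 + 0.18^2)
uc = sqrt(0.166464 + 0.683929 + 0.0324)
uc = 0.9396

0.9396


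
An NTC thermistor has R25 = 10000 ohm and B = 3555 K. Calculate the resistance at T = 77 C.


NTC thermistor equation: Rt = R25 * exp(B * (1/T - 1/T25)).
T in Kelvin: 350.15 K, T25 = 298.15 K
1/T - 1/T25 = 1/350.15 - 1/298.15 = -0.0004981
B * (1/T - 1/T25) = 3555 * -0.0004981 = -1.7707
Rt = 10000 * exp(-1.7707) = 1702.1 ohm

1702.1 ohm


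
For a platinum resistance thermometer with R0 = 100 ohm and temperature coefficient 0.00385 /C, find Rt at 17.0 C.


The RTD equation: Rt = R0 * (1 + alpha * T).
Rt = 100 * (1 + 0.00385 * 17.0)
Rt = 100 * (1 + 0.06545)
Rt = 100 * 1.06545
Rt = 106.545 ohm

106.545 ohm


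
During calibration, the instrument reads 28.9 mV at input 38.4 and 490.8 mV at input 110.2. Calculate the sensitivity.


Sensitivity = (y2 - y1) / (x2 - x1).
S = (490.8 - 28.9) / (110.2 - 38.4)
S = 461.9 / 71.8
S = 6.4331 mV/unit

6.4331 mV/unit


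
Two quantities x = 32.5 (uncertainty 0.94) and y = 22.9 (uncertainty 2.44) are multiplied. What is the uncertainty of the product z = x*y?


For a product z = x*y, the relative uncertainty is:
uz/z = sqrt((ux/x)^2 + (uy/y)^2)
Relative uncertainties: ux/x = 0.94/32.5 = 0.028923
uy/y = 2.44/22.9 = 0.10655
z = 32.5 * 22.9 = 744.2
uz = 744.2 * sqrt(0.028923^2 + 0.10655^2) = 82.17

82.17


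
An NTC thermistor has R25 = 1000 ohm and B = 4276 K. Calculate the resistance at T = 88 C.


NTC thermistor equation: Rt = R25 * exp(B * (1/T - 1/T25)).
T in Kelvin: 361.15 K, T25 = 298.15 K
1/T - 1/T25 = 1/361.15 - 1/298.15 = -0.00058508
B * (1/T - 1/T25) = 4276 * -0.00058508 = -2.5018
Rt = 1000 * exp(-2.5018) = 81.9 ohm

81.9 ohm


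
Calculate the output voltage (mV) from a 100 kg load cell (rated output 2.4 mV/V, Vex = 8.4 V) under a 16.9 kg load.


Vout = rated_output * Vex * (load / capacity).
Vout = 2.4 * 8.4 * (16.9 / 100)
Vout = 2.4 * 8.4 * 0.169
Vout = 3.407 mV

3.407 mV


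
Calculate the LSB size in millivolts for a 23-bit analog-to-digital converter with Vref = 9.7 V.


The resolution (LSB) of an ADC is Vref / 2^n.
LSB = 9.7 / 2^23
LSB = 9.7 / 8388608
LSB = 1.16e-06 V = 0.00115633 mV

0.00115633 mV


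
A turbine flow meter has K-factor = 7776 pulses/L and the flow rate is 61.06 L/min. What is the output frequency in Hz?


Frequency = K * Q / 60 (converting L/min to L/s).
f = 7776 * 61.06 / 60
f = 474802.56 / 60
f = 7913.38 Hz

7913.38 Hz


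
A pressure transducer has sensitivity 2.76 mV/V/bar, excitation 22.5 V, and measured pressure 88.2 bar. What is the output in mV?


Output = sensitivity * Vex * P.
Vout = 2.76 * 22.5 * 88.2
Vout = 62.1 * 88.2
Vout = 5477.22 mV

5477.22 mV


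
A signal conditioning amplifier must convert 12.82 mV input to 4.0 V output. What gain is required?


Gain = Vout / Vin (converting to same units).
G = 4.0 V / 12.82 mV
G = 4000.0 mV / 12.82 mV
G = 312.01

312.01


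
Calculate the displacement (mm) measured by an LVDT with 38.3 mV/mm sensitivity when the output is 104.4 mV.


Displacement = Vout / sensitivity.
d = 104.4 / 38.3
d = 2.726 mm

2.726 mm


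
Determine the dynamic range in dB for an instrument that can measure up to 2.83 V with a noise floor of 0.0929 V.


Dynamic range = 20 * log10(Vmax / Vnoise).
DR = 20 * log10(2.83 / 0.0929)
DR = 20 * log10(30.46)
DR = 29.68 dB

29.68 dB


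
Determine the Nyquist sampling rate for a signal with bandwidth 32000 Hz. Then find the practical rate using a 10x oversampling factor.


By Nyquist theorem, fs_min = 2 * fmax.
fs_min = 2 * 32000 = 64000 Hz
Practical rate = 10 * fs_min = 10 * 64000 = 640000 Hz

fs_min = 64000 Hz, fs_practical = 640000 Hz


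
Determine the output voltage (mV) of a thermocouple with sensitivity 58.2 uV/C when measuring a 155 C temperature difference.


The thermocouple output V = sensitivity * dT.
V = 58.2 uV/C * 155 C
V = 9021.0 uV
V = 9.021 mV

9.021 mV


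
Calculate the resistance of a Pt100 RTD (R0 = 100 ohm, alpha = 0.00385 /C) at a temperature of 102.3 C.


The RTD equation: Rt = R0 * (1 + alpha * T).
Rt = 100 * (1 + 0.00385 * 102.3)
Rt = 100 * (1 + 0.393855)
Rt = 100 * 1.393855
Rt = 139.386 ohm

139.386 ohm


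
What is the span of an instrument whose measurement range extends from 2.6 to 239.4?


Span = upper range - lower range.
Span = 239.4 - (2.6)
Span = 236.8

236.8


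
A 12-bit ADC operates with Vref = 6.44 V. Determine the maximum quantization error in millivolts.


The maximum quantization error is +/- LSB/2.
LSB = Vref / 2^n = 6.44 / 4096 = 0.00157227 V
Max error = LSB / 2 = 0.00157227 / 2 = 0.00078613 V
Max error = 0.7861 mV

0.7861 mV


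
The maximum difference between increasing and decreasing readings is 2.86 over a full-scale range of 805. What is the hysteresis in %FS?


Hysteresis = (max difference / full scale) * 100%.
H = (2.86 / 805) * 100
H = 0.355 %FS

0.355 %FS


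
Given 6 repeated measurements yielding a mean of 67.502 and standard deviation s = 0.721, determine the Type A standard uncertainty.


The standard uncertainty for Type A evaluation is u = s / sqrt(n).
u = 0.721 / sqrt(6)
u = 0.721 / 2.4495
u = 0.2943

0.2943


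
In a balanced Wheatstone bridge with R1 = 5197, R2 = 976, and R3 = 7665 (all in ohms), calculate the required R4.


At balance: R1*R4 = R2*R3, so R4 = R2*R3/R1.
R4 = 976 * 7665 / 5197
R4 = 7481040 / 5197
R4 = 1439.49 ohm

1439.49 ohm


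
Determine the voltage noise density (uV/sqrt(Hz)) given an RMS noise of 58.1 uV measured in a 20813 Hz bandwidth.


Noise spectral density = Vrms / sqrt(BW).
NSD = 58.1 / sqrt(20813)
NSD = 58.1 / 144.2671
NSD = 0.4027 uV/sqrt(Hz)

0.4027 uV/sqrt(Hz)


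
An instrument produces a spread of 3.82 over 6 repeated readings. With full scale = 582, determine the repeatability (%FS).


Repeatability = (spread / full scale) * 100%.
R = (3.82 / 582) * 100
R = 0.656 %FS

0.656 %FS


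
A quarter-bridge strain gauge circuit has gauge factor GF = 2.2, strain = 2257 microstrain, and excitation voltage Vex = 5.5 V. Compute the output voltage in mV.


Quarter bridge output: Vout = (GF * epsilon * Vex) / 4.
Vout = (2.2 * 2257e-6 * 5.5) / 4
Vout = 0.0273097 / 4 V
Vout = 0.00682742 V = 6.8274 mV

6.8274 mV


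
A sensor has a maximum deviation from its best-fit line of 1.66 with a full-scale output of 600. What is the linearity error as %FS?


Linearity error = (max deviation / full scale) * 100%.
Linearity = (1.66 / 600) * 100
Linearity = 0.277 %FS

0.277 %FS


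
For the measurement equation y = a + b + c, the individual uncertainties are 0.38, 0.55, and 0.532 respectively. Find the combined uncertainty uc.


For a sum of independent quantities, uc = sqrt(u1^2 + u2^2 + u3^2).
uc = sqrt(0.38^2 + 0.55^2 + 0.532^2)
uc = sqrt(0.1444 + 0.3025 + 0.283024)
uc = 0.8544

0.8544


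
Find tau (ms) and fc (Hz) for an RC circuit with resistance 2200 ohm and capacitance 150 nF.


Time constant: tau = R * C.
tau = 2200 * 1.50e-07 = 0.00033 s
tau = 0.33 ms
Cutoff frequency: fc = 1 / (2*pi*R*C).
fc = 1 / (2*pi*0.00033) = 482.29 Hz

tau = 0.33 ms, fc = 482.29 Hz


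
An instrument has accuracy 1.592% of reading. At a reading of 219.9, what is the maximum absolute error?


Absolute error = (accuracy% / 100) * reading.
Error = (1.592 / 100) * 219.9
Error = 0.01592 * 219.9
Error = 3.5008

3.5008


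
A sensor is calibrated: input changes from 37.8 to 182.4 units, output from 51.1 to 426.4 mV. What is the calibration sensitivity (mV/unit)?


Sensitivity = (y2 - y1) / (x2 - x1).
S = (426.4 - 51.1) / (182.4 - 37.8)
S = 375.3 / 144.6
S = 2.5954 mV/unit

2.5954 mV/unit


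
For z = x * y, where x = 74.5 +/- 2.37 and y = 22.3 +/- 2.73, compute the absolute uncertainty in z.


For a product z = x*y, the relative uncertainty is:
uz/z = sqrt((ux/x)^2 + (uy/y)^2)
Relative uncertainties: ux/x = 2.37/74.5 = 0.031812
uy/y = 2.73/22.3 = 0.122422
z = 74.5 * 22.3 = 1661.4
uz = 1661.4 * sqrt(0.031812^2 + 0.122422^2) = 210.14

210.14


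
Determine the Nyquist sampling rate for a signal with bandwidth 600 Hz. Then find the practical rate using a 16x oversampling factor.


By Nyquist theorem, fs_min = 2 * fmax.
fs_min = 2 * 600 = 1200 Hz
Practical rate = 16 * fs_min = 16 * 1200 = 19200 Hz

fs_min = 1200 Hz, fs_practical = 19200 Hz


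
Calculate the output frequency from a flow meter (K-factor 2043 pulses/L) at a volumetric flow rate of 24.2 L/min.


Frequency = K * Q / 60 (converting L/min to L/s).
f = 2043 * 24.2 / 60
f = 49440.6 / 60
f = 824.01 Hz

824.01 Hz


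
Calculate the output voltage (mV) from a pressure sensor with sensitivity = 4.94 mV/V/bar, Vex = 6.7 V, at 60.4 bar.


Output = sensitivity * Vex * P.
Vout = 4.94 * 6.7 * 60.4
Vout = 33.098 * 60.4
Vout = 1999.12 mV

1999.12 mV


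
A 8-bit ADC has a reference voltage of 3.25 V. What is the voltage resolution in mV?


The resolution (LSB) of an ADC is Vref / 2^n.
LSB = 3.25 / 2^8
LSB = 3.25 / 256
LSB = 0.01269531 V = 12.6953125 mV

12.6953125 mV


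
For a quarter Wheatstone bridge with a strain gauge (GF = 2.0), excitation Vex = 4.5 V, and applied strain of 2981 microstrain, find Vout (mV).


Quarter bridge output: Vout = (GF * epsilon * Vex) / 4.
Vout = (2.0 * 2981e-6 * 4.5) / 4
Vout = 0.026829 / 4 V
Vout = 0.00670725 V = 6.7072 mV

6.7072 mV


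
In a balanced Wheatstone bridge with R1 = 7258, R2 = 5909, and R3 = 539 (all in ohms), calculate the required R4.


At balance: R1*R4 = R2*R3, so R4 = R2*R3/R1.
R4 = 5909 * 539 / 7258
R4 = 3184951 / 7258
R4 = 438.82 ohm

438.82 ohm


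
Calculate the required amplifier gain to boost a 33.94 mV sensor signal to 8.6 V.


Gain = Vout / Vin (converting to same units).
G = 8.6 V / 33.94 mV
G = 8600.0 mV / 33.94 mV
G = 253.39

253.39


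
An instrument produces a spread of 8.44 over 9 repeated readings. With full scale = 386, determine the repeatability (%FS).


Repeatability = (spread / full scale) * 100%.
R = (8.44 / 386) * 100
R = 2.187 %FS

2.187 %FS


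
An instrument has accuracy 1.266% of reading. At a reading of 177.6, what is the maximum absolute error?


Absolute error = (accuracy% / 100) * reading.
Error = (1.266 / 100) * 177.6
Error = 0.01266 * 177.6
Error = 2.2484

2.2484


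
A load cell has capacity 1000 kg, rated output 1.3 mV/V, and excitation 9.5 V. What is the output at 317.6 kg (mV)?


Vout = rated_output * Vex * (load / capacity).
Vout = 1.3 * 9.5 * (317.6 / 1000)
Vout = 1.3 * 9.5 * 0.3176
Vout = 3.922 mV

3.922 mV


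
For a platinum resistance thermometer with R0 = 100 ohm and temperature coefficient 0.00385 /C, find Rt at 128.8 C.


The RTD equation: Rt = R0 * (1 + alpha * T).
Rt = 100 * (1 + 0.00385 * 128.8)
Rt = 100 * (1 + 0.49588)
Rt = 100 * 1.49588
Rt = 149.588 ohm

149.588 ohm


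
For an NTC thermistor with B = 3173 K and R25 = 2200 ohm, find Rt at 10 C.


NTC thermistor equation: Rt = R25 * exp(B * (1/T - 1/T25)).
T in Kelvin: 283.15 K, T25 = 298.15 K
1/T - 1/T25 = 1/283.15 - 1/298.15 = 0.00017768
B * (1/T - 1/T25) = 3173 * 0.00017768 = 0.5638
Rt = 2200 * exp(0.5638) = 3866.1 ohm

3866.1 ohm


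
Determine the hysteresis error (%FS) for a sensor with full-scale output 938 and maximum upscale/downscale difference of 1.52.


Hysteresis = (max difference / full scale) * 100%.
H = (1.52 / 938) * 100
H = 0.162 %FS

0.162 %FS


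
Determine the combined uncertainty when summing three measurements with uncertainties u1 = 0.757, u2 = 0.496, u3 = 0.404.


For a sum of independent quantities, uc = sqrt(u1^2 + u2^2 + u3^2).
uc = sqrt(0.757^2 + 0.496^2 + 0.404^2)
uc = sqrt(0.573049 + 0.246016 + 0.163216)
uc = 0.9911

0.9911


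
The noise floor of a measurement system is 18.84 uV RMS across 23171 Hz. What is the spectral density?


Noise spectral density = Vrms / sqrt(BW).
NSD = 18.84 / sqrt(23171)
NSD = 18.84 / 152.2202
NSD = 0.1238 uV/sqrt(Hz)

0.1238 uV/sqrt(Hz)


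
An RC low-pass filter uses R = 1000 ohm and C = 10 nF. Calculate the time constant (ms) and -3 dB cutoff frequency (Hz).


Time constant: tau = R * C.
tau = 1000 * 1.00e-08 = 1e-05 s
tau = 0.01 ms
Cutoff frequency: fc = 1 / (2*pi*R*C).
fc = 1 / (2*pi*1e-05) = 15915.49 Hz

tau = 0.01 ms, fc = 15915.49 Hz


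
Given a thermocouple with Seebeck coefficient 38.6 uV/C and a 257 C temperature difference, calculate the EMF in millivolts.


The thermocouple output V = sensitivity * dT.
V = 38.6 uV/C * 257 C
V = 9920.2 uV
V = 9.92 mV

9.92 mV


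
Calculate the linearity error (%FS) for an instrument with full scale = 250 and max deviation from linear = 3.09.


Linearity error = (max deviation / full scale) * 100%.
Linearity = (3.09 / 250) * 100
Linearity = 1.236 %FS

1.236 %FS


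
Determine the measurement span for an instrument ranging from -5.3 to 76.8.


Span = upper range - lower range.
Span = 76.8 - (-5.3)
Span = 82.1

82.1


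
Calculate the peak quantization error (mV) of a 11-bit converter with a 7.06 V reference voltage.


The maximum quantization error is +/- LSB/2.
LSB = Vref / 2^n = 7.06 / 2048 = 0.00344727 V
Max error = LSB / 2 = 0.00344727 / 2 = 0.00172363 V
Max error = 1.7236 mV

1.7236 mV


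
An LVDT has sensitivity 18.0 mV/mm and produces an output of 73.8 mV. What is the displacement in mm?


Displacement = Vout / sensitivity.
d = 73.8 / 18.0
d = 4.1 mm

4.1 mm


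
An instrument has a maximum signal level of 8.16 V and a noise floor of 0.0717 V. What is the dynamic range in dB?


Dynamic range = 20 * log10(Vmax / Vnoise).
DR = 20 * log10(8.16 / 0.0717)
DR = 20 * log10(113.81)
DR = 41.12 dB

41.12 dB


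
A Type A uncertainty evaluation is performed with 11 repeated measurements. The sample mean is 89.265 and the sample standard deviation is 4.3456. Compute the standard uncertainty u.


The standard uncertainty for Type A evaluation is u = s / sqrt(n).
u = 4.3456 / sqrt(11)
u = 4.3456 / 3.3166
u = 1.3102

1.3102


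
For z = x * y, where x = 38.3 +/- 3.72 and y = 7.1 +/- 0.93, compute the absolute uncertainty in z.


For a product z = x*y, the relative uncertainty is:
uz/z = sqrt((ux/x)^2 + (uy/y)^2)
Relative uncertainties: ux/x = 3.72/38.3 = 0.097128
uy/y = 0.93/7.1 = 0.130986
z = 38.3 * 7.1 = 271.9
uz = 271.9 * sqrt(0.097128^2 + 0.130986^2) = 44.343

44.343


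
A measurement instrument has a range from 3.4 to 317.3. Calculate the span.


Span = upper range - lower range.
Span = 317.3 - (3.4)
Span = 313.9

313.9


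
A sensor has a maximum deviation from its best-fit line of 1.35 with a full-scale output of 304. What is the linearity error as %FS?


Linearity error = (max deviation / full scale) * 100%.
Linearity = (1.35 / 304) * 100
Linearity = 0.444 %FS

0.444 %FS


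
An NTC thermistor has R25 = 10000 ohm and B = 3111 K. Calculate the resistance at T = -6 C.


NTC thermistor equation: Rt = R25 * exp(B * (1/T - 1/T25)).
T in Kelvin: 267.15 K, T25 = 298.15 K
1/T - 1/T25 = 1/267.15 - 1/298.15 = 0.0003892
B * (1/T - 1/T25) = 3111 * 0.0003892 = 1.2108
Rt = 10000 * exp(1.2108) = 33561.6 ohm

33561.6 ohm


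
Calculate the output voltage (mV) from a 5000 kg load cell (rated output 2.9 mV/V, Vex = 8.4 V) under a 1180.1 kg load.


Vout = rated_output * Vex * (load / capacity).
Vout = 2.9 * 8.4 * (1180.1 / 5000)
Vout = 2.9 * 8.4 * 0.23602
Vout = 5.749 mV

5.749 mV


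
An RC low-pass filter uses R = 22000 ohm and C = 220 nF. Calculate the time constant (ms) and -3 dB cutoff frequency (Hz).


Time constant: tau = R * C.
tau = 22000 * 2.20e-07 = 0.00484 s
tau = 4.84 ms
Cutoff frequency: fc = 1 / (2*pi*R*C).
fc = 1 / (2*pi*0.00484) = 32.88 Hz

tau = 4.84 ms, fc = 32.88 Hz


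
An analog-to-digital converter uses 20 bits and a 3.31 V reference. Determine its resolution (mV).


The resolution (LSB) of an ADC is Vref / 2^n.
LSB = 3.31 / 2^20
LSB = 3.31 / 1048576
LSB = 3.16e-06 V = 0.00315666 mV

0.00315666 mV


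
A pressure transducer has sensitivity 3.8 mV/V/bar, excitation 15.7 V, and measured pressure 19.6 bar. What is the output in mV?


Output = sensitivity * Vex * P.
Vout = 3.8 * 15.7 * 19.6
Vout = 59.66 * 19.6
Vout = 1169.34 mV

1169.34 mV


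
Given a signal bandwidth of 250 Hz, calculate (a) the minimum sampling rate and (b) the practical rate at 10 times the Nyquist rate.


By Nyquist theorem, fs_min = 2 * fmax.
fs_min = 2 * 250 = 500 Hz
Practical rate = 10 * fs_min = 10 * 500 = 5000 Hz

fs_min = 500 Hz, fs_practical = 5000 Hz


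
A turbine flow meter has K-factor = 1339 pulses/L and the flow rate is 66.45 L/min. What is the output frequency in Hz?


Frequency = K * Q / 60 (converting L/min to L/s).
f = 1339 * 66.45 / 60
f = 88976.55 / 60
f = 1482.94 Hz

1482.94 Hz


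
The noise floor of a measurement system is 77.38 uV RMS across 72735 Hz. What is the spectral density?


Noise spectral density = Vrms / sqrt(BW).
NSD = 77.38 / sqrt(72735)
NSD = 77.38 / 269.6943
NSD = 0.2869 uV/sqrt(Hz)

0.2869 uV/sqrt(Hz)


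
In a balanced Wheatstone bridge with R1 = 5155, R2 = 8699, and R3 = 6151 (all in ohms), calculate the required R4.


At balance: R1*R4 = R2*R3, so R4 = R2*R3/R1.
R4 = 8699 * 6151 / 5155
R4 = 53507549 / 5155
R4 = 10379.74 ohm

10379.74 ohm


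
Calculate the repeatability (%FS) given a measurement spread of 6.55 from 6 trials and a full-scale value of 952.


Repeatability = (spread / full scale) * 100%.
R = (6.55 / 952) * 100
R = 0.688 %FS

0.688 %FS


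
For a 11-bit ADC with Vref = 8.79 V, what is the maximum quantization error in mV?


The maximum quantization error is +/- LSB/2.
LSB = Vref / 2^n = 8.79 / 2048 = 0.00429199 V
Max error = LSB / 2 = 0.00429199 / 2 = 0.002146 V
Max error = 2.146 mV

2.146 mV


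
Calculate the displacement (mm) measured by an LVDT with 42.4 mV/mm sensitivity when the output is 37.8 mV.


Displacement = Vout / sensitivity.
d = 37.8 / 42.4
d = 0.892 mm

0.892 mm


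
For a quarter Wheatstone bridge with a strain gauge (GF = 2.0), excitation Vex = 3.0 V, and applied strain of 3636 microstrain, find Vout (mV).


Quarter bridge output: Vout = (GF * epsilon * Vex) / 4.
Vout = (2.0 * 3636e-6 * 3.0) / 4
Vout = 0.021816 / 4 V
Vout = 0.005454 V = 5.454 mV

5.454 mV


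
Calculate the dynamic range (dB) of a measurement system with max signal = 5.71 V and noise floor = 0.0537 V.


Dynamic range = 20 * log10(Vmax / Vnoise).
DR = 20 * log10(5.71 / 0.0537)
DR = 20 * log10(106.33)
DR = 40.53 dB

40.53 dB


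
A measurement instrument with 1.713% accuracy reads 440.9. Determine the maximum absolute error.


Absolute error = (accuracy% / 100) * reading.
Error = (1.713 / 100) * 440.9
Error = 0.01713 * 440.9
Error = 7.5526

7.5526


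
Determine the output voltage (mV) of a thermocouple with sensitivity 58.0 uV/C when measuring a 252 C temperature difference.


The thermocouple output V = sensitivity * dT.
V = 58.0 uV/C * 252 C
V = 14616.0 uV
V = 14.616 mV

14.616 mV


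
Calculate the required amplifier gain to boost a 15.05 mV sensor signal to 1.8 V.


Gain = Vout / Vin (converting to same units).
G = 1.8 V / 15.05 mV
G = 1800.0 mV / 15.05 mV
G = 119.6

119.6


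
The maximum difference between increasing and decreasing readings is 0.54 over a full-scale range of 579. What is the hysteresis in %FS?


Hysteresis = (max difference / full scale) * 100%.
H = (0.54 / 579) * 100
H = 0.093 %FS

0.093 %FS


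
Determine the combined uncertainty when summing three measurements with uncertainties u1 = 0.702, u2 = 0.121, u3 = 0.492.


For a sum of independent quantities, uc = sqrt(u1^2 + u2^2 + u3^2).
uc = sqrt(0.702^2 + 0.121^2 + 0.492^2)
uc = sqrt(0.492804 + 0.014641 + 0.242064)
uc = 0.8657

0.8657


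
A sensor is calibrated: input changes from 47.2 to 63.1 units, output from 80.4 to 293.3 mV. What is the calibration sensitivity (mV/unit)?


Sensitivity = (y2 - y1) / (x2 - x1).
S = (293.3 - 80.4) / (63.1 - 47.2)
S = 212.9 / 15.9
S = 13.3899 mV/unit

13.3899 mV/unit


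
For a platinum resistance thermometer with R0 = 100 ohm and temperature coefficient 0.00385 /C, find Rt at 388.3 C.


The RTD equation: Rt = R0 * (1 + alpha * T).
Rt = 100 * (1 + 0.00385 * 388.3)
Rt = 100 * (1 + 1.494955)
Rt = 100 * 2.494955
Rt = 249.495 ohm

249.495 ohm


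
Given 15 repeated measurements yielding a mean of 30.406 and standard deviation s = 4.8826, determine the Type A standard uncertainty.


The standard uncertainty for Type A evaluation is u = s / sqrt(n).
u = 4.8826 / sqrt(15)
u = 4.8826 / 3.873
u = 1.2607

1.2607


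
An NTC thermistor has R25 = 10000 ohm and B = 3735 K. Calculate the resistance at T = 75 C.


NTC thermistor equation: Rt = R25 * exp(B * (1/T - 1/T25)).
T in Kelvin: 348.15 K, T25 = 298.15 K
1/T - 1/T25 = 1/348.15 - 1/298.15 = -0.00048169
B * (1/T - 1/T25) = 3735 * -0.00048169 = -1.7991
Rt = 10000 * exp(-1.7991) = 1654.4 ohm

1654.4 ohm


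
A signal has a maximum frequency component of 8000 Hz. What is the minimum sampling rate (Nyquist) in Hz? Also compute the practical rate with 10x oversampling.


By Nyquist theorem, fs_min = 2 * fmax.
fs_min = 2 * 8000 = 16000 Hz
Practical rate = 10 * fs_min = 10 * 16000 = 160000 Hz

fs_min = 16000 Hz, fs_practical = 160000 Hz


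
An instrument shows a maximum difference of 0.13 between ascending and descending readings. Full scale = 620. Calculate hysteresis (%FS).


Hysteresis = (max difference / full scale) * 100%.
H = (0.13 / 620) * 100
H = 0.021 %FS

0.021 %FS


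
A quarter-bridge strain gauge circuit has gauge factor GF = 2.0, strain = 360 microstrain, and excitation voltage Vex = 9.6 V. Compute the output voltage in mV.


Quarter bridge output: Vout = (GF * epsilon * Vex) / 4.
Vout = (2.0 * 360e-6 * 9.6) / 4
Vout = 0.006912 / 4 V
Vout = 0.001728 V = 1.728 mV

1.728 mV


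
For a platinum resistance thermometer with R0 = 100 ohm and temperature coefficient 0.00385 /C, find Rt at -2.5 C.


The RTD equation: Rt = R0 * (1 + alpha * T).
Rt = 100 * (1 + 0.00385 * -2.5)
Rt = 100 * (1 + -0.009625)
Rt = 100 * 0.990375
Rt = 99.037 ohm

99.037 ohm


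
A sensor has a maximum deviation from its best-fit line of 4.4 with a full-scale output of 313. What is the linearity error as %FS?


Linearity error = (max deviation / full scale) * 100%.
Linearity = (4.4 / 313) * 100
Linearity = 1.406 %FS

1.406 %FS


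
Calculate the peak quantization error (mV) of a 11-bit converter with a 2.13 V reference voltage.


The maximum quantization error is +/- LSB/2.
LSB = Vref / 2^n = 2.13 / 2048 = 0.00104004 V
Max error = LSB / 2 = 0.00104004 / 2 = 0.00052002 V
Max error = 0.52 mV

0.52 mV


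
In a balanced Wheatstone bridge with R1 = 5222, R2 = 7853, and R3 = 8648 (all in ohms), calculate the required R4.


At balance: R1*R4 = R2*R3, so R4 = R2*R3/R1.
R4 = 7853 * 8648 / 5222
R4 = 67912744 / 5222
R4 = 13005.12 ohm

13005.12 ohm


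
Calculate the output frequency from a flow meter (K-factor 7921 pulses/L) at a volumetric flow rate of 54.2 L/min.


Frequency = K * Q / 60 (converting L/min to L/s).
f = 7921 * 54.2 / 60
f = 429318.2 / 60
f = 7155.3 Hz

7155.3 Hz


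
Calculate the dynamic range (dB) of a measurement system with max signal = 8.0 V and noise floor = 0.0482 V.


Dynamic range = 20 * log10(Vmax / Vnoise).
DR = 20 * log10(8.0 / 0.0482)
DR = 20 * log10(165.98)
DR = 44.4 dB

44.4 dB


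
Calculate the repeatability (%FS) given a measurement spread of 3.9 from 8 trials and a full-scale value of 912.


Repeatability = (spread / full scale) * 100%.
R = (3.9 / 912) * 100
R = 0.428 %FS

0.428 %FS


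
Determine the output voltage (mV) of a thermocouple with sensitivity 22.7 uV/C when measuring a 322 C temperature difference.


The thermocouple output V = sensitivity * dT.
V = 22.7 uV/C * 322 C
V = 7309.4 uV
V = 7.309 mV

7.309 mV


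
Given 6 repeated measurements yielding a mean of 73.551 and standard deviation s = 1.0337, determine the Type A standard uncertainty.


The standard uncertainty for Type A evaluation is u = s / sqrt(n).
u = 1.0337 / sqrt(6)
u = 1.0337 / 2.4495
u = 0.422

0.422


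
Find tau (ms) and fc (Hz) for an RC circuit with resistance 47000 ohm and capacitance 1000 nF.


Time constant: tau = R * C.
tau = 47000 * 1.00e-06 = 0.047 s
tau = 47.0 ms
Cutoff frequency: fc = 1 / (2*pi*R*C).
fc = 1 / (2*pi*0.047) = 3.39 Hz

tau = 47.0 ms, fc = 3.39 Hz


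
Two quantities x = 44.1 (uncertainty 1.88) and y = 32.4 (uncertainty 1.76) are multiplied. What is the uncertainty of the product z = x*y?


For a product z = x*y, the relative uncertainty is:
uz/z = sqrt((ux/x)^2 + (uy/y)^2)
Relative uncertainties: ux/x = 1.88/44.1 = 0.04263
uy/y = 1.76/32.4 = 0.054321
z = 44.1 * 32.4 = 1428.8
uz = 1428.8 * sqrt(0.04263^2 + 0.054321^2) = 98.664

98.664


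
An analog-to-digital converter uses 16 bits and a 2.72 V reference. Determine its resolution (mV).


The resolution (LSB) of an ADC is Vref / 2^n.
LSB = 2.72 / 2^16
LSB = 2.72 / 65536
LSB = 4.15e-05 V = 0.04150391 mV

0.04150391 mV


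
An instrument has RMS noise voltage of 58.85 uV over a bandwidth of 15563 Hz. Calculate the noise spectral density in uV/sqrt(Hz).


Noise spectral density = Vrms / sqrt(BW).
NSD = 58.85 / sqrt(15563)
NSD = 58.85 / 124.7518
NSD = 0.4717 uV/sqrt(Hz)

0.4717 uV/sqrt(Hz)


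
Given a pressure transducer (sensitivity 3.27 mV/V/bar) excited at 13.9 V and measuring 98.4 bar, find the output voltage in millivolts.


Output = sensitivity * Vex * P.
Vout = 3.27 * 13.9 * 98.4
Vout = 45.453 * 98.4
Vout = 4472.58 mV

4472.58 mV


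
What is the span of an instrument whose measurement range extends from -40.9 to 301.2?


Span = upper range - lower range.
Span = 301.2 - (-40.9)
Span = 342.1

342.1


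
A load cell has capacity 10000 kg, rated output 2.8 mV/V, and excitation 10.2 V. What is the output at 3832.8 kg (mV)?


Vout = rated_output * Vex * (load / capacity).
Vout = 2.8 * 10.2 * (3832.8 / 10000)
Vout = 2.8 * 10.2 * 0.38328
Vout = 10.946 mV

10.946 mV


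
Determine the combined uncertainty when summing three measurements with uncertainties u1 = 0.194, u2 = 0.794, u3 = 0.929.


For a sum of independent quantities, uc = sqrt(u1^2 + u2^2 + u3^2).
uc = sqrt(0.194^2 + 0.794^2 + 0.929^2)
uc = sqrt(0.037636 + 0.630436 + 0.863041)
uc = 1.2374

1.2374


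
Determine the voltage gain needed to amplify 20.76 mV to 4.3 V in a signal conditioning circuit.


Gain = Vout / Vin (converting to same units).
G = 4.3 V / 20.76 mV
G = 4300.0 mV / 20.76 mV
G = 207.13

207.13


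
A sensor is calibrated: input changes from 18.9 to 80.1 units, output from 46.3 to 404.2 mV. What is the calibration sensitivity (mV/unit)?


Sensitivity = (y2 - y1) / (x2 - x1).
S = (404.2 - 46.3) / (80.1 - 18.9)
S = 357.9 / 61.2
S = 5.848 mV/unit

5.848 mV/unit


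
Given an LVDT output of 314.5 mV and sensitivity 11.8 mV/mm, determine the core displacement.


Displacement = Vout / sensitivity.
d = 314.5 / 11.8
d = 26.653 mm

26.653 mm


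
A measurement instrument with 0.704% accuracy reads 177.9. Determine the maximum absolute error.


Absolute error = (accuracy% / 100) * reading.
Error = (0.704 / 100) * 177.9
Error = 0.00704 * 177.9
Error = 1.2524

1.2524


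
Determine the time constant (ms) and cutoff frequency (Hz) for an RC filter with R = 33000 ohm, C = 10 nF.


Time constant: tau = R * C.
tau = 33000 * 1.00e-08 = 0.00033 s
tau = 0.33 ms
Cutoff frequency: fc = 1 / (2*pi*R*C).
fc = 1 / (2*pi*0.00033) = 482.29 Hz

tau = 0.33 ms, fc = 482.29 Hz


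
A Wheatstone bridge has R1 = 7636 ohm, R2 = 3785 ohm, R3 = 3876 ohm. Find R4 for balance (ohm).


At balance: R1*R4 = R2*R3, so R4 = R2*R3/R1.
R4 = 3785 * 3876 / 7636
R4 = 14670660 / 7636
R4 = 1921.25 ohm

1921.25 ohm


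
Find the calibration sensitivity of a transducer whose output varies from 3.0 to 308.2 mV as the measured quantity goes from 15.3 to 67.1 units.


Sensitivity = (y2 - y1) / (x2 - x1).
S = (308.2 - 3.0) / (67.1 - 15.3)
S = 305.2 / 51.8
S = 5.8919 mV/unit

5.8919 mV/unit


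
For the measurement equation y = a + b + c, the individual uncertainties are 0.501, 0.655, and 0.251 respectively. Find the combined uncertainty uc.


For a sum of independent quantities, uc = sqrt(u1^2 + u2^2 + u3^2).
uc = sqrt(0.501^2 + 0.655^2 + 0.251^2)
uc = sqrt(0.251001 + 0.429025 + 0.063001)
uc = 0.862

0.862


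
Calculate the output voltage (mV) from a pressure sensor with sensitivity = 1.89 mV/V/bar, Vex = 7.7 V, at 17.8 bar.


Output = sensitivity * Vex * P.
Vout = 1.89 * 7.7 * 17.8
Vout = 14.553 * 17.8
Vout = 259.04 mV

259.04 mV
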